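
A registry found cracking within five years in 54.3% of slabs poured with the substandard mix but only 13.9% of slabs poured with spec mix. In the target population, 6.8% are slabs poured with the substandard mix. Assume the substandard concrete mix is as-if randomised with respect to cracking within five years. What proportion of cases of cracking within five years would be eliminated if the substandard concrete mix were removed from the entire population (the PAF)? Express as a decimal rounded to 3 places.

PAF ≈ 0.165

p₁ = 0.543, p₀ = 0.139.
Overall risk P(Y=1) = π·p₁ + (1−π)·p₀ = 0.068×0.543 + 0.932×0.139 = 0.16647.
Under exogeneity, PAF = [P(Y=1) − p₀] / P(Y=1).
PAF = (0.16647 − 0.139) / 0.16647 ≈ 0.1650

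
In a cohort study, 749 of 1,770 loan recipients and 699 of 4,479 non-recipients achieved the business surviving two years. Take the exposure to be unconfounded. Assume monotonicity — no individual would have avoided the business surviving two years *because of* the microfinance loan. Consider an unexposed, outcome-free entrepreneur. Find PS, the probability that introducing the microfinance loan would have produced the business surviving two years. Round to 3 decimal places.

PS ≈ 0.316

p₁ = P(outcome | exposed) = 749/1770 = 0.42316
p₀ = P(outcome | unexposed) = 699/4479 = 0.15606
Under exogeneity and monotonicity, PS = (p₁ − p₀) / (1 − p₀).
PS = (0.42316 − 0.15606) / (1 − 0.15606) = 0.2671 / 0.84394 ≈ 0.3165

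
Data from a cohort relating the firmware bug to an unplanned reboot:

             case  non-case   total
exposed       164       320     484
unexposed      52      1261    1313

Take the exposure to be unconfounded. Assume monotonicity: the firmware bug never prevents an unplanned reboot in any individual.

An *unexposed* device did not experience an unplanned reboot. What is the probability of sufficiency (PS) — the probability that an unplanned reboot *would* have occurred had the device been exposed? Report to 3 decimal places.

PS ≈ 0.312

p₁ = P(outcome | exposed) = 164/484 = 0.33884
p₀ = P(outcome | unexposed) = 52/1313 = 0.039604
Under exogeneity and monotonicity, PS = (p₁ − p₀) / (1 − p₀).
PS = (0.33884 − 0.039604) / (1 − 0.039604) = 0.29924 / 0.9604 ≈ 0.3116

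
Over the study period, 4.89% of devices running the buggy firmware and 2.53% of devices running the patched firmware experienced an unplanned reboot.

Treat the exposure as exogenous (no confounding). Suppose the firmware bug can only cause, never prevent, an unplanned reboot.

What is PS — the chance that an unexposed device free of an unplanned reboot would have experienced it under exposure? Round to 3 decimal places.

PS ≈ 0.024

p₁ = 0.0489, p₀ = 0.0253.
Under exogeneity and monotonicity, PS = (p₁ − p₀) / (1 − p₀).
PS = (0.0489 − 0.0253) / (1 − 0.0253) = 0.0236 / 0.9747 ≈ 0.0242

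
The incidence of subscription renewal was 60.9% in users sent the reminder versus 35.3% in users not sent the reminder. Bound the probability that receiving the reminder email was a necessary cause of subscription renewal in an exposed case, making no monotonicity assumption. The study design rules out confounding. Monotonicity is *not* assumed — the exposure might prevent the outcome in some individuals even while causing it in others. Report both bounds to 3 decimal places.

p₁ = 0.609, p₀ = 0.353.
Under exogeneity alone the bounds on PN are max{0,(p₁−p₀)/p₁} ≤ PN ≤ min{1,(1−p₀)/p₁}.
  lower = (p₁ − p₀)/p₁ = 0.256 / 0.609 ≈ 0.4204
  upper = min{1, (1 − p₀)/p₁} = 0.647 / 0.609 ≈ 1.0624 → capped at 1

0.420 ≤ PN ≤ 1.000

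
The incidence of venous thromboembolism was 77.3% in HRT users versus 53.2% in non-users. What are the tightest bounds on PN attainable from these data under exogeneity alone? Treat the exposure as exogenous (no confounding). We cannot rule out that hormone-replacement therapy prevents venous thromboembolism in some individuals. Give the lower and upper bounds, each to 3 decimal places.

p₁ = 0.773, p₀ = 0.532.
Under exogeneity alone the bounds on PN are max{0,(p₁−p₀)/p₁} ≤ PN ≤ min{1,(1−p₀)/p₁}.
  lower = (p₁ − p₀)/p₁ = 0.241 / 0.773 ≈ 0.3118
  upper = min{1, (1 − p₀)/p₁} = 0.468 / 0.773 ≈ 0.6054

0.312 ≤ PN ≤ 0.605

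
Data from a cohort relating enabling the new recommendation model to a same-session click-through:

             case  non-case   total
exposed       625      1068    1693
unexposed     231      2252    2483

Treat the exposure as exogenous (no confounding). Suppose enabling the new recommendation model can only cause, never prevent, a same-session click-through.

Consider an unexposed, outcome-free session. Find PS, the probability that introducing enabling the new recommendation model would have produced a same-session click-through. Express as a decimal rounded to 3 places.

PS ≈ 0.304

p₁ = P(outcome | exposed) = 625/1693 = 0.36917
p₀ = P(outcome | unexposed) = 231/2483 = 0.093033
Under exogeneity and monotonicity, PS = (p₁ − p₀) / (1 − p₀).
PS = (0.36917 − 0.093033) / (1 − 0.093033) = 0.27613 / 0.90697 ≈ 0.3045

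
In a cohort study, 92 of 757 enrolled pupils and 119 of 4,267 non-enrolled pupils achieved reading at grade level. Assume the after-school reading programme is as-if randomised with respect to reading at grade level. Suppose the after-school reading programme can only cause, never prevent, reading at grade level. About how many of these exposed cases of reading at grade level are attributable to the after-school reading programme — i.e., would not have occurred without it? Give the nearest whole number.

about 71 cases

p₁ = P(outcome | exposed) = 92/757 = 0.12153
p₀ = P(outcome | unexposed) = 119/4267 = 0.027888
PN = (p₁ − p₀)/p₁ = (0.12153 − 0.027888) / 0.12153 ≈ 0.77053.
Attributable cases ≈ PN × (exposed cases) = 0.77053 × 92 ≈ 70.89.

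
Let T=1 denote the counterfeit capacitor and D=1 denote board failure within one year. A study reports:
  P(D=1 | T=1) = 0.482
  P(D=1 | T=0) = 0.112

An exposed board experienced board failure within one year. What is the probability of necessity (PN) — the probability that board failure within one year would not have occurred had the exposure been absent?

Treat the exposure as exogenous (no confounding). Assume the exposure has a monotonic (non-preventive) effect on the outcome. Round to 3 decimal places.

PN ≈ 0.768

Let p₁ = 0.482, p₀ = 0.112.
Under exogeneity and monotonicity, PN = (p₁ − p₀) / p₁.
PN = (0.482 − 0.112) / 0.482 = 0.37 / 0.482 ≈ 0.7676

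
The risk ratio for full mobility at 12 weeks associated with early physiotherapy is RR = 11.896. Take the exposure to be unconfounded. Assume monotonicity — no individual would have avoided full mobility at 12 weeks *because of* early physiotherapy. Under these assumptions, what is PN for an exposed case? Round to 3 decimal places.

PN ≈ 0.916

Under exogeneity and monotonicity, PN = (RR − 1) / RR = 1 − 1/RR.
PN = (11.896 − 1) / 11.896 = 10.9 / 11.896 ≈ 0.9159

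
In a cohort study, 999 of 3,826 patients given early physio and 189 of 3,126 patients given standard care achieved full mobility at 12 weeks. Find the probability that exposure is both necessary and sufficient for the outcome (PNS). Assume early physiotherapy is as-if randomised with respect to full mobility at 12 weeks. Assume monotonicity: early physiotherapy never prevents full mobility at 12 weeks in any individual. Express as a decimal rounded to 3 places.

PNS ≈ 0.201

p₁ = P(outcome | exposed) = 999/3826 = 0.26111
p₀ = P(outcome | unexposed) = 189/3126 = 0.060461
Under exogeneity and monotonicity, PNS = p₁ − p₀.
PNS = 0.26111 − 0.060461 = 0.20065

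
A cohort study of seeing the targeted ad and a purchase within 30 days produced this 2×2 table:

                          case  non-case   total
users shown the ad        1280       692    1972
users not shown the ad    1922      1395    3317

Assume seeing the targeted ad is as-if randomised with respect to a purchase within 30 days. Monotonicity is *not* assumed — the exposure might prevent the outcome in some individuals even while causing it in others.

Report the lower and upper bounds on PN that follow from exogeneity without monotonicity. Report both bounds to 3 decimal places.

p₁ = P(outcome | exposed) = 1280/1972 = 0.64909
p₀ = P(outcome | unexposed) = 1922/3317 = 0.57944
Under exogeneity alone the bounds on PN are max{0,(p₁−p₀)/p₁} ≤ PN ≤ min{1,(1−p₀)/p₁}.
  lower = (p₁ − p₀)/p₁ = 0.069648 / 0.64909 ≈ 0.1073
  upper = min{1, (1 − p₀)/p₁} = 0.42056 / 0.64909 ≈ 0.6479

0.107 ≤ PN ≤ 0.648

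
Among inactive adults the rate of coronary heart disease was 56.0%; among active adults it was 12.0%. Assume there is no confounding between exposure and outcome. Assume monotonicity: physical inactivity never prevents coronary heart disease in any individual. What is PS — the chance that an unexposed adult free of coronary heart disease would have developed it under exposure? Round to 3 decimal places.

PS ≈ 0.500

p₁ = 0.56, p₀ = 0.12.
Under exogeneity and monotonicity, PS = (p₁ − p₀) / (1 − p₀).
PS = (0.56 − 0.12) / (1 − 0.12) = 0.44 / 0.88 ≈ 0.5000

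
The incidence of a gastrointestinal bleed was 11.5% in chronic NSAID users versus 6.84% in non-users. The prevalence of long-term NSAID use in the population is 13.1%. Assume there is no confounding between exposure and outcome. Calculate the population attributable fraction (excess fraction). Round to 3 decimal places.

PAF ≈ 0.082

p₁ = 0.115, p₀ = 0.0684.
Overall risk P(Y=1) = π·p₁ + (1−π)·p₀ = 0.131×0.115 + 0.869×0.0684 = 0.074505.
Under exogeneity, PAF = [P(Y=1) − p₀] / P(Y=1).
PAF = (0.074505 − 0.0684) / 0.074505 ≈ 0.0819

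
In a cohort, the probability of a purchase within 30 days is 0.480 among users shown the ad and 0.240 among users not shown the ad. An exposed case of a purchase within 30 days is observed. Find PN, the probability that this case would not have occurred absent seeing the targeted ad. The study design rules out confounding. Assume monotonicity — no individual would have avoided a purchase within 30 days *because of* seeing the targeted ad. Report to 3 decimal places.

Let p₁ = 0.48, p₀ = 0.24.
Under exogeneity and monotonicity, PN = (p₁ − p₀) / p₁.
PN = (0.48 − 0.24) / 0.48 = 0.24 / 0.48 ≈ 0.5000

PN ≈ 0.500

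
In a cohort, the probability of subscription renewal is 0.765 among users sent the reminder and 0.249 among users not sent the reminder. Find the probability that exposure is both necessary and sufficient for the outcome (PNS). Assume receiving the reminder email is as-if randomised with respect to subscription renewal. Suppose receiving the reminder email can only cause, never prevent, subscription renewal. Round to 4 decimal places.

PNS ≈ 0.5160

Let p₁ = 0.765, p₀ = 0.249.
Under exogeneity and monotonicity, PNS = p₁ − p₀.
PNS = 0.765 − 0.249 = 0.516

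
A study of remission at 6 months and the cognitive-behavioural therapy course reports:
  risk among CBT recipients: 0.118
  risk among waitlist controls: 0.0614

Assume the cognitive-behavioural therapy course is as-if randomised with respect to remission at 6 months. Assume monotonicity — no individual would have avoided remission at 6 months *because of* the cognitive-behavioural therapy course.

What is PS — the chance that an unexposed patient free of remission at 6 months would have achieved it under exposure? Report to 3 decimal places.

Let p₁ = 0.118, p₀ = 0.0614.
Under exogeneity and monotonicity, PS = (p₁ − p₀) / (1 − p₀).
PS = (0.118 − 0.0614) / (1 − 0.0614) = 0.0566 / 0.9386 ≈ 0.0603

PS ≈ 0.060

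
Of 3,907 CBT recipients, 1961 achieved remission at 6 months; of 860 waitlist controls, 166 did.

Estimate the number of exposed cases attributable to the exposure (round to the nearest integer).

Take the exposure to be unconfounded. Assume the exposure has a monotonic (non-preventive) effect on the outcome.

p₁ = P(outcome | exposed) = 1961/3907 = 0.50192
p₀ = P(outcome | unexposed) = 166/860 = 0.19302
PN = (p₁ − p₀)/p₁ = (0.50192 − 0.19302) / 0.50192 ≈ 0.61543.
Attributable cases ≈ PN × (exposed cases) = 0.61543 × 1961 ≈ 1206.86.

about 1207 cases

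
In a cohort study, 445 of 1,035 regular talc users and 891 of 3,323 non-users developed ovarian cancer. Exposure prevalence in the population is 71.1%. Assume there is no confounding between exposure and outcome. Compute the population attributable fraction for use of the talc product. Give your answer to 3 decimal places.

p₁ = P(outcome | exposed) = 445/1035 = 0.42995
p₀ = P(outcome | unexposed) = 891/3323 = 0.26813
Overall risk P(Y=1) = π·p₁ + (1−π)·p₀ = 0.711×0.42995 + 0.289×0.26813 = 0.38319.
Under exogeneity, PAF = [P(Y=1) − p₀] / P(Y=1).
PAF = (0.38319 − 0.26813) / 0.38319 ≈ 0.3003

PAF ≈ 0.300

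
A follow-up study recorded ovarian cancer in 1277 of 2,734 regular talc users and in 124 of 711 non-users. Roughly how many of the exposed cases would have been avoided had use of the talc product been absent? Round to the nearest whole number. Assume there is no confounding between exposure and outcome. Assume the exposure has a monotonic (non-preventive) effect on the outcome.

about 800 cases

p₁ = P(outcome | exposed) = 1277/2734 = 0.46708
p₀ = P(outcome | unexposed) = 124/711 = 0.1744
PN = (p₁ − p₀)/p₁ = (0.46708 − 0.1744) / 0.46708 ≈ 0.62661.
Attributable cases ≈ PN × (exposed cases) = 0.62661 × 1277 ≈ 800.18.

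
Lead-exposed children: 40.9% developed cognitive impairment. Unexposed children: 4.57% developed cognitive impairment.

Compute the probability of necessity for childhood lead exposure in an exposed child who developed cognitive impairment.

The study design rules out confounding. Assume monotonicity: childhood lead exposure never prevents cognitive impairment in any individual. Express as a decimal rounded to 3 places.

p₁ = 0.409, p₀ = 0.0457.
Under exogeneity and monotonicity, PN = (p₁ − p₀) / p₁.
PN = (0.409 − 0.0457) / 0.409 = 0.3633 / 0.409 ≈ 0.8883

PN ≈ 0.888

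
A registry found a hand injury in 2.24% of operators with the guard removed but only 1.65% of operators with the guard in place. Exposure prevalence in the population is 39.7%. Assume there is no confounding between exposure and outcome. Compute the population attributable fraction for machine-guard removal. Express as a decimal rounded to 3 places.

PAF ≈ 0.124

p₁ = 0.0224, p₀ = 0.0165.
Overall risk P(Y=1) = π·p₁ + (1−π)·p₀ = 0.397×0.0224 + 0.603×0.0165 = 0.018842.
Under exogeneity, PAF = [P(Y=1) − p₀] / P(Y=1).
PAF = (0.018842 − 0.0165) / 0.018842 ≈ 0.1243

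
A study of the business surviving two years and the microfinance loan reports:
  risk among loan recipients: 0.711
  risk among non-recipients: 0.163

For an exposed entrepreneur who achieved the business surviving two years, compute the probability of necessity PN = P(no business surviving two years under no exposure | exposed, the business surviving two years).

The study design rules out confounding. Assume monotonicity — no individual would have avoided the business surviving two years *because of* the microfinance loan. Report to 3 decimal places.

Let p₁ = 0.711, p₀ = 0.163.
Under exogeneity and monotonicity, PN = (p₁ − p₀) / p₁.
PN = (0.711 − 0.163) / 0.711 = 0.548 / 0.711 ≈ 0.7707

PN ≈ 0.771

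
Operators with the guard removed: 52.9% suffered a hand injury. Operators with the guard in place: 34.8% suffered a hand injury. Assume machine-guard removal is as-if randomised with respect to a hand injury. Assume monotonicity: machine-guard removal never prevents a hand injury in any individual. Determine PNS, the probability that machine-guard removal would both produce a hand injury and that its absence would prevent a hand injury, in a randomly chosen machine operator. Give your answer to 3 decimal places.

p₁ = 0.529, p₀ = 0.348.
Under exogeneity and monotonicity, PNS = p₁ − p₀.
PNS = 0.529 − 0.348 = 0.181

PNS ≈ 0.181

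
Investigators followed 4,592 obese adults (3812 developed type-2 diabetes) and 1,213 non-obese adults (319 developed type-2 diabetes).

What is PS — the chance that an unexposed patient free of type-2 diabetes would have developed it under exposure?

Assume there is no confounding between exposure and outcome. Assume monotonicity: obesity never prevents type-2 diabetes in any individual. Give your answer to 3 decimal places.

PS ≈ 0.770

p₁ = P(outcome | exposed) = 3812/4592 = 0.83014
p₀ = P(outcome | unexposed) = 319/1213 = 0.26298
Under exogeneity and monotonicity, PS = (p₁ − p₀) / (1 − p₀).
PS = (0.83014 − 0.26298) / (1 − 0.26298) = 0.56716 / 0.73702 ≈ 0.7695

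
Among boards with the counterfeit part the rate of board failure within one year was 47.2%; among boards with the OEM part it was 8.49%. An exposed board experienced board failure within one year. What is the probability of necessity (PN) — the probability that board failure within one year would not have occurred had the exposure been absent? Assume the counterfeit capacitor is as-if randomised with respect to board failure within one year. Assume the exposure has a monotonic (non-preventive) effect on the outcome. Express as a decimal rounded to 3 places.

PN ≈ 0.820

p₁ = 0.472, p₀ = 0.0849.
Under exogeneity and monotonicity, PN = (p₁ − p₀) / p₁.
PN = (0.472 − 0.0849) / 0.472 = 0.3871 / 0.472 ≈ 0.8201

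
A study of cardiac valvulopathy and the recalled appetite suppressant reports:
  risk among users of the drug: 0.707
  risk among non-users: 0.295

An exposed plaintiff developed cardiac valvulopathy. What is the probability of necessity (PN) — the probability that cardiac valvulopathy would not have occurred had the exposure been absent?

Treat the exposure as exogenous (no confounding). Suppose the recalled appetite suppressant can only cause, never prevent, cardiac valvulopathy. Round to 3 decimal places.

PN ≈ 0.583

Let p₁ = 0.707, p₀ = 0.295.
Under exogeneity and monotonicity, PN = (p₁ − p₀) / p₁.
PN = (0.707 − 0.295) / 0.707 = 0.412 / 0.707 ≈ 0.5827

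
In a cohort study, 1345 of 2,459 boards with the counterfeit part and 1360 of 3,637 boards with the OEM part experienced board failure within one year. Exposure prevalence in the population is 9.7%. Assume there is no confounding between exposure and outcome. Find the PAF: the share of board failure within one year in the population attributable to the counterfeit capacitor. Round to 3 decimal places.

p₁ = P(outcome | exposed) = 1345/2459 = 0.54697
p₀ = P(outcome | unexposed) = 1360/3637 = 0.37393
Overall risk P(Y=1) = π·p₁ + (1−π)·p₀ = 0.097×0.54697 + 0.903×0.37393 = 0.39072.
Under exogeneity, PAF = [P(Y=1) − p₀] / P(Y=1).
PAF = (0.39072 − 0.37393) / 0.39072 ≈ 0.0430

PAF ≈ 0.043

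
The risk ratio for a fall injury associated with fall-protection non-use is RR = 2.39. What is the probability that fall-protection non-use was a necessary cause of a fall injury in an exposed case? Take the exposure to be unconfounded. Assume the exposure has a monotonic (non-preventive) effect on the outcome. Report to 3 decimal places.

Under exogeneity and monotonicity, PN = (RR − 1) / RR = 1 − 1/RR.
PN = (2.39 − 1) / 2.39 = 1.39 / 2.39 ≈ 0.5816

PN ≈ 0.582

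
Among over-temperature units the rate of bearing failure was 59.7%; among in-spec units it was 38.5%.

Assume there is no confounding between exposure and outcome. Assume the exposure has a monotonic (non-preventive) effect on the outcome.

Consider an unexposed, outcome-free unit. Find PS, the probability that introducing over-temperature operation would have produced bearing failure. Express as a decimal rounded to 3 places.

PS ≈ 0.345

p₁ = 0.597, p₀ = 0.385.
Under exogeneity and monotonicity, PS = (p₁ − p₀) / (1 − p₀).
PS = (0.597 − 0.385) / (1 − 0.385) = 0.212 / 0.615 ≈ 0.3447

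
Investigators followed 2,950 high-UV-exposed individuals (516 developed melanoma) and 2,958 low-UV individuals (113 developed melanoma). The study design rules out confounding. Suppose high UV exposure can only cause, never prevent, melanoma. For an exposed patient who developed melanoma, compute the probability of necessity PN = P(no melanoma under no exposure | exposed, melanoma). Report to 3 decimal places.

PN ≈ 0.782

p₁ = P(outcome | exposed) = 516/2950 = 0.17492
p₀ = P(outcome | unexposed) = 113/2958 = 0.038201
Under exogeneity and monotonicity, PN = (p₁ − p₀) / p₁.
PN = (0.17492 − 0.038201) / 0.17492 = 0.13671 / 0.17492 ≈ 0.7816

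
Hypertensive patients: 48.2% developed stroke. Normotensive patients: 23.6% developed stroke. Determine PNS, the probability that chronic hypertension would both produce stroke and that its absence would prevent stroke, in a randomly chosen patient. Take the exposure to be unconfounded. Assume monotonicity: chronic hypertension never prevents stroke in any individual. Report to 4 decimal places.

PNS ≈ 0.2460

p₁ = 0.482, p₀ = 0.236.
Under exogeneity and monotonicity, PNS = p₁ − p₀.
PNS = 0.482 − 0.236 = 0.246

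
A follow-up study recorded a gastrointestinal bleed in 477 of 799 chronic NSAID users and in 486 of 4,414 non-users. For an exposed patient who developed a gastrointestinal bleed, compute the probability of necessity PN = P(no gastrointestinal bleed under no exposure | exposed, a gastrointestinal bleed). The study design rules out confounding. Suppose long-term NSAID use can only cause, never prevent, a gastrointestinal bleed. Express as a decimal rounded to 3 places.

p₁ = P(outcome | exposed) = 477/799 = 0.597
p₀ = P(outcome | unexposed) = 486/4414 = 0.1101
Under exogeneity and monotonicity, PN = (p₁ − p₀) / p₁.
PN = (0.597 − 0.1101) / 0.597 = 0.48689 / 0.597 ≈ 0.8156

PN ≈ 0.816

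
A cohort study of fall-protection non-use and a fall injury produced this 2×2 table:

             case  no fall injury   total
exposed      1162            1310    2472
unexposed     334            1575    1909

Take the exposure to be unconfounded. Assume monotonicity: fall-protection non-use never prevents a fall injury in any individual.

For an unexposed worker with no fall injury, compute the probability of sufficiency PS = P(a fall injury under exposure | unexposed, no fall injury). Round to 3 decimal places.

p₁ = P(outcome | exposed) = 1162/2472 = 0.47006
p₀ = P(outcome | unexposed) = 334/1909 = 0.17496
Under exogeneity and monotonicity, PS = (p₁ − p₀)/(1 − p₀).
PS = (0.47006 − 0.17496) / 0.82504 ≈ 0.3577

PS ≈ 0.358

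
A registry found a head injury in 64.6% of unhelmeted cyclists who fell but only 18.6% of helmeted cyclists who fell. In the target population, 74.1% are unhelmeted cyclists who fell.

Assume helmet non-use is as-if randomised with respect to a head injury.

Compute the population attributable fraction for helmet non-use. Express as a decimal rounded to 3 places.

p₁ = 0.646, p₀ = 0.186.
Overall risk P(Y=1) = π·p₁ + (1−π)·p₀ = 0.741×0.646 + 0.259×0.186 = 0.52686.
Under exogeneity, PAF = [P(Y=1) − p₀] / P(Y=1).
PAF = (0.52686 − 0.186) / 0.52686 ≈ 0.6470

PAF ≈ 0.647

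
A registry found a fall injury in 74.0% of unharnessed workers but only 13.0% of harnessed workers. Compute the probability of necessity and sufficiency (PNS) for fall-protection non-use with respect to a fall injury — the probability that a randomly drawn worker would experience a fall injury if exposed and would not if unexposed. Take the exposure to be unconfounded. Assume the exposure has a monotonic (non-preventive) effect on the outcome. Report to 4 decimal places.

PNS ≈ 0.6100

p₁ = 0.74, p₀ = 0.13.
Under exogeneity and monotonicity, PNS = p₁ − p₀.
PNS = 0.74 − 0.13 = 0.61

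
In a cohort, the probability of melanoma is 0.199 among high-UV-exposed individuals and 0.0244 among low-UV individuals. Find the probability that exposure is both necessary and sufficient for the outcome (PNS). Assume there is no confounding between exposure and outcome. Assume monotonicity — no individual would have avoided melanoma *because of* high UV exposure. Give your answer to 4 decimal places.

PNS ≈ 0.1746

Let p₁ = 0.199, p₀ = 0.0244.
Under exogeneity and monotonicity, PNS = p₁ − p₀.
PNS = 0.199 − 0.0244 = 0.1746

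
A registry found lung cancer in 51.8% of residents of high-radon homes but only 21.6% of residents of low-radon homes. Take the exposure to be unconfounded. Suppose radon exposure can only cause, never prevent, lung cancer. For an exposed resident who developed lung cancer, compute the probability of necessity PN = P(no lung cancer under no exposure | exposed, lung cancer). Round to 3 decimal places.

p₁ = 0.518, p₀ = 0.216.
Under exogeneity and monotonicity, PN = (p₁ − p₀) / p₁.
PN = (0.518 − 0.216) / 0.518 = 0.302 / 0.518 ≈ 0.5830

PN ≈ 0.583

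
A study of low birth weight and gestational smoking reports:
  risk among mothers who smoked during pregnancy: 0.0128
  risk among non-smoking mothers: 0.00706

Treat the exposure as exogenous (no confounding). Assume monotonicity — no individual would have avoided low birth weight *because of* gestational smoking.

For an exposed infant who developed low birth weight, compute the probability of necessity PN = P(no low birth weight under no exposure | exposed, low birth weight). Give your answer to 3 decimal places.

Let p₁ = 0.0128, p₀ = 0.00706.
Under exogeneity and monotonicity, PN = (p₁ − p₀) / p₁.
PN = (0.0128 − 0.00706) / 0.0128 = 0.00574 / 0.0128 ≈ 0.4484

PN ≈ 0.448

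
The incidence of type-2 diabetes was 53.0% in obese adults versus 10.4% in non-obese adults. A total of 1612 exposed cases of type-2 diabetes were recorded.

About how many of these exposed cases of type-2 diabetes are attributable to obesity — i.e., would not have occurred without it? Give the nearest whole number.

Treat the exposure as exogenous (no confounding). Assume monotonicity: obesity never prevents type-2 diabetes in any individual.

about 1296 cases

p₁ = 0.53, p₀ = 0.104.
PN = (p₁ − p₀)/p₁ = (0.53 − 0.104) / 0.53 ≈ 0.80377.
Attributable cases ≈ PN × (exposed cases) = 0.80377 × 1612 ≈ 1295.68.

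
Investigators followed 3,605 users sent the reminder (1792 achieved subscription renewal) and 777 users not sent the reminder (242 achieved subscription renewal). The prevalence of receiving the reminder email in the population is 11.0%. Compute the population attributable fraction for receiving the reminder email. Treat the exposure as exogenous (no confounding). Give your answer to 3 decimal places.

p₁ = P(outcome | exposed) = 1792/3605 = 0.49709
p₀ = P(outcome | unexposed) = 242/777 = 0.31145
Overall risk P(Y=1) = π·p₁ + (1−π)·p₀ = 0.11×0.49709 + 0.89×0.31145 = 0.33187.
Under exogeneity, PAF = [P(Y=1) − p₀] / P(Y=1).
PAF = (0.33187 − 0.31145) / 0.33187 ≈ 0.0615

PAF ≈ 0.062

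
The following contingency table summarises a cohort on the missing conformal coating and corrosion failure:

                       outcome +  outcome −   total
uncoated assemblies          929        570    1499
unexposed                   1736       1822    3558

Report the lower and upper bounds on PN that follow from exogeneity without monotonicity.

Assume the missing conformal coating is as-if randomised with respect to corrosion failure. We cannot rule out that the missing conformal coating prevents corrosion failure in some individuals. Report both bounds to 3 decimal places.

0.213 ≤ PN ≤ 0.826

p₁ = P(outcome | exposed) = 929/1499 = 0.61975
p₀ = P(outcome | unexposed) = 1736/3558 = 0.48791
Under exogeneity alone the bounds on PN are max{0,(p₁−p₀)/p₁} ≤ PN ≤ min{1,(1−p₀)/p₁}.
  lower = (p₁ − p₀)/p₁ = 0.13183 / 0.61975 ≈ 0.2127
  upper = min{1, (1 − p₀)/p₁} = 0.51209 / 0.61975 ≈ 0.8263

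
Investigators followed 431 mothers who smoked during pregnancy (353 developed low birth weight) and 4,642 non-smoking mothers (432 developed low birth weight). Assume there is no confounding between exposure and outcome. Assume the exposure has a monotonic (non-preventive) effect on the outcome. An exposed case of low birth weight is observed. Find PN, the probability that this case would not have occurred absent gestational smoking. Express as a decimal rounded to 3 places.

PN ≈ 0.886

p₁ = P(outcome | exposed) = 353/431 = 0.81903
p₀ = P(outcome | unexposed) = 432/4642 = 0.093063
Under exogeneity and monotonicity, PN = (p₁ − p₀) / p₁.
PN = (0.81903 − 0.093063) / 0.81903 = 0.72596 / 0.81903 ≈ 0.8864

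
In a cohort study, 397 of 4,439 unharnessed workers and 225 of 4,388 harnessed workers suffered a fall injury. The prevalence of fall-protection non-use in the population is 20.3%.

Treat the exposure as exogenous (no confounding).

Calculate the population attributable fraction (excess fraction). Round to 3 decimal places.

p₁ = P(outcome | exposed) = 397/4439 = 0.089435
p₀ = P(outcome | unexposed) = 225/4388 = 0.051276
Overall risk P(Y=1) = π·p₁ + (1−π)·p₀ = 0.203×0.089435 + 0.797×0.051276 = 0.059022.
Under exogeneity, PAF = [P(Y=1) − p₀] / P(Y=1).
PAF = (0.059022 − 0.051276) / 0.059022 ≈ 0.1312

PAF ≈ 0.131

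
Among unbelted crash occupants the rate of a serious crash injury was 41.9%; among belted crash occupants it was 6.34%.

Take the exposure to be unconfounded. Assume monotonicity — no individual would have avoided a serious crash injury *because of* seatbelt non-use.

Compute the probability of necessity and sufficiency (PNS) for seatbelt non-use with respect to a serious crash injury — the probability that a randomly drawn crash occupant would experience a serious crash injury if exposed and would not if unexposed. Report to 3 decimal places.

p₁ = 0.419, p₀ = 0.0634.
Under exogeneity and monotonicity, PNS = p₁ − p₀.
PNS = 0.419 − 0.0634 = 0.3556

PNS ≈ 0.356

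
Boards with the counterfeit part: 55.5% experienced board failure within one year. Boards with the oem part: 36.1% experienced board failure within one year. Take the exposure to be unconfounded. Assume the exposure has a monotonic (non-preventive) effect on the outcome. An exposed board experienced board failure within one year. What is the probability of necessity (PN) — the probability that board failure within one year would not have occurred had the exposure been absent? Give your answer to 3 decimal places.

p₁ = 0.555, p₀ = 0.361.
Under exogeneity and monotonicity, PN = (p₁ − p₀) / p₁.
PN = (0.555 − 0.361) / 0.555 = 0.194 / 0.555 ≈ 0.3495

PN ≈ 0.350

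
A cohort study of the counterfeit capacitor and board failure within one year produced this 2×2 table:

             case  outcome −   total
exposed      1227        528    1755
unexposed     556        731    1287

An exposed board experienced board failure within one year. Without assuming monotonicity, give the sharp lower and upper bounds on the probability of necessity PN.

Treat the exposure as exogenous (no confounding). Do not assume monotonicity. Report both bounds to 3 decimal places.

0.382 ≤ PN ≤ 0.812

p₁ = P(outcome | exposed) = 1227/1755 = 0.69915
p₀ = P(outcome | unexposed) = 556/1287 = 0.43201
Under exogeneity alone the bounds on PN are max{0,(p₁−p₀)/p₁} ≤ PN ≤ min{1,(1−p₀)/p₁}.
  lower = (p₁ − p₀)/p₁ = 0.26713 / 0.69915 ≈ 0.3821
  upper = min{1, (1 − p₀)/p₁} = 0.56799 / 0.69915 ≈ 0.8124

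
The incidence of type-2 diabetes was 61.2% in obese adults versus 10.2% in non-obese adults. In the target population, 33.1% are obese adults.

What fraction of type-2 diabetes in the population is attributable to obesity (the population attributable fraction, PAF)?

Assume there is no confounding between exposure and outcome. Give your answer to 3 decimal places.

p₁ = 0.612, p₀ = 0.102.
Overall risk P(Y=1) = π·p₁ + (1−π)·p₀ = 0.331×0.612 + 0.669×0.102 = 0.27081.
Under exogeneity, PAF = [P(Y=1) − p₀] / P(Y=1).
PAF = (0.27081 − 0.102) / 0.27081 ≈ 0.6234

PAF ≈ 0.623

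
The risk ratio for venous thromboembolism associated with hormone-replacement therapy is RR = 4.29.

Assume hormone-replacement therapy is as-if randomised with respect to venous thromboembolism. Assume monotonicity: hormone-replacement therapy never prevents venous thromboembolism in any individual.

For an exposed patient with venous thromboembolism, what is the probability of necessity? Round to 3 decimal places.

PN ≈ 0.767

Under exogeneity and monotonicity, PN = (RR − 1) / RR = 1 − 1/RR.
PN = (4.29 − 1) / 4.29 = 3.29 / 4.29 ≈ 0.7669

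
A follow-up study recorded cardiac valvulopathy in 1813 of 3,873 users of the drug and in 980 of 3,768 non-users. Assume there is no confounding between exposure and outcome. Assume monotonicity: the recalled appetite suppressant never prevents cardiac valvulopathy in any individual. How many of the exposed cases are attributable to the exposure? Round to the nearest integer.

p₁ = P(outcome | exposed) = 1813/3873 = 0.46811
p₀ = P(outcome | unexposed) = 980/3768 = 0.26008
PN = (p₁ − p₀)/p₁ = (0.46811 − 0.26008) / 0.46811 ≈ 0.44440.
Attributable cases ≈ PN × (exposed cases) = 0.44440 × 1813 ≈ 805.69.

about 806 cases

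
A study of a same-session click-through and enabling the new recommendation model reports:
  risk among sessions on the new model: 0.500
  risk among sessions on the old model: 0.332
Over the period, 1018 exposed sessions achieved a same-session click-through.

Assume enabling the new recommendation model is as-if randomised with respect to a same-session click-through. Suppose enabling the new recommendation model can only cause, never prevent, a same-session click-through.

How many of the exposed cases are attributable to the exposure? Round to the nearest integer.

about 342 cases

Let p₁ = 0.5, p₀ = 0.332.
PN = (p₁ − p₀)/p₁ = (0.5 − 0.332) / 0.5 ≈ 0.33600.
Attributable cases ≈ PN × (exposed cases) = 0.33600 × 1018 ≈ 342.05.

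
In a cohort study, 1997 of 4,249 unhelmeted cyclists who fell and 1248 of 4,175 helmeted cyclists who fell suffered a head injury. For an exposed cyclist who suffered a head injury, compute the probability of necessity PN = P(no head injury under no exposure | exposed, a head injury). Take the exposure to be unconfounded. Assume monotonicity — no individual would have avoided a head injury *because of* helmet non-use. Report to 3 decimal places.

p₁ = P(outcome | exposed) = 1997/4249 = 0.46999
p₀ = P(outcome | unexposed) = 1248/4175 = 0.29892
Under exogeneity and monotonicity, PN = (p₁ − p₀) / p₁.
PN = (0.46999 − 0.29892) / 0.46999 = 0.17107 / 0.46999 ≈ 0.3640

PN ≈ 0.364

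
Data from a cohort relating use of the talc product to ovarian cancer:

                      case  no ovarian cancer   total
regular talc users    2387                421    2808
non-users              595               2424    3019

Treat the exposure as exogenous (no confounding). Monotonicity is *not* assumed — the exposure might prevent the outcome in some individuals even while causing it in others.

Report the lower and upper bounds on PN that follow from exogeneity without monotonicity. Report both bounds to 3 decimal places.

p₁ = P(outcome | exposed) = 2387/2808 = 0.85007
p₀ = P(outcome | unexposed) = 595/3019 = 0.19709
Under exogeneity alone the bounds on PN are max{0,(p₁−p₀)/p₁} ≤ PN ≤ min{1,(1−p₀)/p₁}.
  lower = (p₁ − p₀)/p₁ = 0.65299 / 0.85007 ≈ 0.7682
  upper = min{1, (1 − p₀)/p₁} = 0.80291 / 0.85007 ≈ 0.9445

0.768 ≤ PN ≤ 0.945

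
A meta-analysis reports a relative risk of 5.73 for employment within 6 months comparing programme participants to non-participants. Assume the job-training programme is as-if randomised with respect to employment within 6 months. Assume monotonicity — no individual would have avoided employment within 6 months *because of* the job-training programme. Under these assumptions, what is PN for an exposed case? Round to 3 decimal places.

PN ≈ 0.825

Under exogeneity and monotonicity, PN = (RR − 1) / RR = 1 − 1/RR.
PN = (5.73 − 1) / 5.73 = 4.73 / 5.73 ≈ 0.8255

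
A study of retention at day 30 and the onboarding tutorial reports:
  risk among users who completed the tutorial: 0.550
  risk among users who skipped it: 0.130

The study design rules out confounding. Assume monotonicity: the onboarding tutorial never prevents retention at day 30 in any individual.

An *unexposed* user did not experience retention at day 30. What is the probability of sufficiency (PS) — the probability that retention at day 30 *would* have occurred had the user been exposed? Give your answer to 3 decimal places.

Let p₁ = 0.55, p₀ = 0.13.
Under exogeneity and monotonicity, PS = (p₁ − p₀) / (1 − p₀).
PS = (0.55 − 0.13) / (1 − 0.13) = 0.42 / 0.87 ≈ 0.4828

PS ≈ 0.483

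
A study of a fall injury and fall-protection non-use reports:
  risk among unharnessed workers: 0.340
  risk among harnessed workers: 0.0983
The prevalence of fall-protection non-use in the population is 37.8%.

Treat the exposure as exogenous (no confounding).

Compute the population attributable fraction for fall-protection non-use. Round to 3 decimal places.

PAF ≈ 0.482

Let p₁ = 0.34, p₀ = 0.0983.
Overall risk P(Y=1) = π·p₁ + (1−π)·p₀ = 0.378×0.34 + 0.622×0.0983 = 0.18966.
Under exogeneity, PAF = [P(Y=1) − p₀] / P(Y=1).
PAF = (0.18966 − 0.0983) / 0.18966 ≈ 0.4817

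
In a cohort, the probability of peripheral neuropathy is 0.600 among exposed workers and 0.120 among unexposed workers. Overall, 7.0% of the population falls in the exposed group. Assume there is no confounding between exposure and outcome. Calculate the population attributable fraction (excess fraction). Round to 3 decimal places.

Let p₁ = 0.6, p₀ = 0.12.
Overall risk P(Y=1) = π·p₁ + (1−π)·p₀ = 0.07×0.6 + 0.93×0.12 = 0.1536.
Under exogeneity, PAF = [P(Y=1) − p₀] / P(Y=1).
PAF = (0.1536 − 0.12) / 0.1536 ≈ 0.2187

PAF ≈ 0.219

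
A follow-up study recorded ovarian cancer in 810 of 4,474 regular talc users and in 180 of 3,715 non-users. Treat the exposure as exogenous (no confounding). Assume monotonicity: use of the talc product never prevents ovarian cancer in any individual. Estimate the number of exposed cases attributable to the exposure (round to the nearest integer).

about 593 cases

p₁ = P(outcome | exposed) = 810/4474 = 0.18105
p₀ = P(outcome | unexposed) = 180/3715 = 0.048452
PN = (p₁ − p₀)/p₁ = (0.18105 − 0.048452) / 0.18105 ≈ 0.73238.
Attributable cases ≈ PN × (exposed cases) = 0.73238 × 810 ≈ 593.22.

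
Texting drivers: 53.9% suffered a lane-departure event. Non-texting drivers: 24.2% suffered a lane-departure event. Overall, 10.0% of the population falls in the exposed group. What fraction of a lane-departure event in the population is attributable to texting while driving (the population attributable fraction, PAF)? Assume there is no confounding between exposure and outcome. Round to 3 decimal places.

p₁ = 0.539, p₀ = 0.242.
Overall risk P(Y=1) = π·p₁ + (1−π)·p₀ = 0.1×0.539 + 0.9×0.242 = 0.2717.
Under exogeneity, PAF = [P(Y=1) − p₀] / P(Y=1).
PAF = (0.2717 − 0.242) / 0.2717 ≈ 0.1093

PAF ≈ 0.109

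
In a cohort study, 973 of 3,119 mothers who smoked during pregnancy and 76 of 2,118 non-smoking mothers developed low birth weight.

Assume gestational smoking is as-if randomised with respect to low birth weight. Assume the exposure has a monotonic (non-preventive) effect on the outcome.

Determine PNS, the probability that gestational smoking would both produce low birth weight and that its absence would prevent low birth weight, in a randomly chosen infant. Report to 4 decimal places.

PNS ≈ 0.2761

p₁ = P(outcome | exposed) = 973/3119 = 0.31196
p₀ = P(outcome | unexposed) = 76/2118 = 0.035883
Under exogeneity and monotonicity, PNS = p₁ − p₀.
PNS = 0.31196 − 0.035883 = 0.27608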